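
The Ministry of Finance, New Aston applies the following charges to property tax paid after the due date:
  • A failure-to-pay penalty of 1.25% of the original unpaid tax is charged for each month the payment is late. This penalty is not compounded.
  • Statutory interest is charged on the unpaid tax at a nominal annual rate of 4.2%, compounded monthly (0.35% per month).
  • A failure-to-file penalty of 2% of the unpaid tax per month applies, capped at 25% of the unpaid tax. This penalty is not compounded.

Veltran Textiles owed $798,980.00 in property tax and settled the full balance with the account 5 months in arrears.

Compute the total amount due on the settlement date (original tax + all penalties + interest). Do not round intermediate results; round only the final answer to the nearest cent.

$942,894.62

Failure-to-file: 5 × 2% × $798,980.00 = $79,898.00 (under the 25% cap)
Failure-to-pay penalty: 5 × 1.25% × $798,980.00 = $49,936.25
Interest: $798,980.00 × ((1 + 0.0035)^5 − 1) = $798,980.00 × 0.0176229… = $14,080.3682…
Total = $798,980.00 + $129,834.2500 + $14,080.3682… = $942,894.62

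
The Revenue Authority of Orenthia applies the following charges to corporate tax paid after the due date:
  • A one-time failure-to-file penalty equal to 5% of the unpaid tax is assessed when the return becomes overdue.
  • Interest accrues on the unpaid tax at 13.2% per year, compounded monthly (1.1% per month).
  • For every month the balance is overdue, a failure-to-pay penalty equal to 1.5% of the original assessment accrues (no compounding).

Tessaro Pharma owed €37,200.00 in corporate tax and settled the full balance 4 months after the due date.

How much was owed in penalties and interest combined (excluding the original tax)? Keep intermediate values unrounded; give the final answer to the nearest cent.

€5,756.01

Failure-to-file penalty: 5% × €37,200.00 = €1,860.00
Failure-to-pay penalty: 4 × 1.5% × €37,200.00 = €2,232.00
Interest: €37,200.00 × ((1 + 0.011)^4 − 1) = €37,200.00 × 0.0447313… = €1,664.0058…
Penalties + interest = €4,092.0000 + €1,664.0058… = €5,756.01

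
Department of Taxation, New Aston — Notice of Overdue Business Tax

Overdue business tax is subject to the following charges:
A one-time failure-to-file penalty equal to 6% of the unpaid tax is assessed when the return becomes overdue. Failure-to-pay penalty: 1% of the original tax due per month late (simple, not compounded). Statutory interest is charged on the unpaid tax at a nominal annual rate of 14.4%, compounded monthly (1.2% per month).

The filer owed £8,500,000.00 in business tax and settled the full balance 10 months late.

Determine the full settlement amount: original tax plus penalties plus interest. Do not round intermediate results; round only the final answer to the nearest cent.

Failure-to-file penalty: 6% × £8,500,000.00 = £510,000.00
Failure-to-pay penalty = 1% × £8,500,000.00 × 10 mo = £850,000.00
Interest: £8,500,000.00 × ((1 + 0.012)^10 − 1) = £8,500,000.00 × 0.1266918… = £1,076,880.1121…
Total = £8,500,000.00 + £1,360,000.0000 + £1,076,880.1121… = £10,936,880.11

£10,936,880.11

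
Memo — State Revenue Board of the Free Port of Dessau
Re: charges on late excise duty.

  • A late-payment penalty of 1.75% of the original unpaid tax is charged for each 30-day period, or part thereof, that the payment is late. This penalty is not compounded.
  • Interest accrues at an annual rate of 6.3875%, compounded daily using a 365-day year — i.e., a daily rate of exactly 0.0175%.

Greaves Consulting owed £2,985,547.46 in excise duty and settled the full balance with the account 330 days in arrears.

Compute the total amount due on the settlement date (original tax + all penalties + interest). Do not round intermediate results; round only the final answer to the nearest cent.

£3,737,740.46

Penalty periods: ⌈330/30⌉ = 11; penalty = 11 × 1.75% × £2,985,547.46 = £574,717.89…
Interest: £2,985,547.46 × ((1 + 0.000175)^330 − 1) = £2,985,547.46 × 0.05944475… = £177,475.1140…
Total = £2,985,547.46 + £574,717.8861… + £177,475.1140… = £3,737,740.46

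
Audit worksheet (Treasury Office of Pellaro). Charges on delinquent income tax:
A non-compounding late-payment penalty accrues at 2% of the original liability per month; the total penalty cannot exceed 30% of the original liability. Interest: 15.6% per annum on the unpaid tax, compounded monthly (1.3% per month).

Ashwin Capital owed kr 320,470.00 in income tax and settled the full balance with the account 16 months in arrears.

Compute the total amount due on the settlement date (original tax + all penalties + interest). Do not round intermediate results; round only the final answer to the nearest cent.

Penalty (uncapped): 16 × 2% × kr 320,470.00 = kr 102,550.40; cap = 30% × kr 320,470.00 = kr 96,141.00 → penalty = kr 96,141.00
Interest: kr 320,470.00 × ((1 + 0.013)^16 − 1) = kr 320,470.00 × 0.2295640… = kr 73,568.3630…
Total = kr 320,470.00 + kr 96,141.0000 + kr 73,568.3630… = kr 490,179.36

kr 490,179.36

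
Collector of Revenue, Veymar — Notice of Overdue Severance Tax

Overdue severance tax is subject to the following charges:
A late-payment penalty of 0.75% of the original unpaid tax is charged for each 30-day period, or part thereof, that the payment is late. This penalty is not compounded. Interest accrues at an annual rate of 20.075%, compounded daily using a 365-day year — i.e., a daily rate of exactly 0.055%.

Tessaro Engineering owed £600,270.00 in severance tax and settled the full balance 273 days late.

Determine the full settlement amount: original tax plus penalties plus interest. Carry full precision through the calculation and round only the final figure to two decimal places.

£742,510.32

Penalty periods: ⌈273/30⌉ = 10; penalty = 10 × 0.75% × £600,270.00 = £45,020.25
Interest: £600,270.00 × ((1 + 0.00055)^273 − 1) = £600,270.00 × 0.16196057… = £97,220.0706…
Total = £600,270.00 + £45,020.2500 + £97,220.0706… = £742,510.32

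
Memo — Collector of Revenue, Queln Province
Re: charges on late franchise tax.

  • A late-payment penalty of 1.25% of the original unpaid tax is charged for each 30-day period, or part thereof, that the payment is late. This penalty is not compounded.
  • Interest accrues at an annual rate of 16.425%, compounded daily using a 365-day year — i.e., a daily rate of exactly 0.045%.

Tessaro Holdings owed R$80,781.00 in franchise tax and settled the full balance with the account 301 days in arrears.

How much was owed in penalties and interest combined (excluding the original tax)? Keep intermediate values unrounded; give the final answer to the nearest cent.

Penalty periods: ⌈301/30⌉ = 11; penalty = 11 × 1.25% × R$80,781.00 = R$11,107.39…
Interest: R$80,781.00 × ((1 + 0.00045)^301 − 1) = R$80,781.00 × 0.14501706… = R$11,714.6228…
Penalties + interest = R$11,107.3875 + R$11,714.6228… = R$22,822.01

R$22,822.01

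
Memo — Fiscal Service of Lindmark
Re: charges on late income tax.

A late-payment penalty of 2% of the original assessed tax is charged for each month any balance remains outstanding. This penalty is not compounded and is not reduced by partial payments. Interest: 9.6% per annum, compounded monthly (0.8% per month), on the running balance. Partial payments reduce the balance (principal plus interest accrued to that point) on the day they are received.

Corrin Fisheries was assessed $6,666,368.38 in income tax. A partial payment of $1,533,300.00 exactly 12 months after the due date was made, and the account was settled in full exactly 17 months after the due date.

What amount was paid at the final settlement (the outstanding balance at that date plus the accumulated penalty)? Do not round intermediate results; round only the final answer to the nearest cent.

Balance at month 12: $6,666,368.3800 × (1 + 0.008)^12 = $7,335,263.0751…
After $1,533,300.00 payment: $7,335,263.0751… − $1,533,300.00 = $5,801,963.0751…
Balance at month 17: $5,801,963.0751… × (1 + 0.008)^5 = $6,037,784.6795…
Penalty: 17 × 2% × $6,666,368.38 = $2,266,565.25…
Final settlement = outstanding balance + penalty = $6,037,784.6795… + $2,266,565.25… = $8,304,349.93

$8,304,349.93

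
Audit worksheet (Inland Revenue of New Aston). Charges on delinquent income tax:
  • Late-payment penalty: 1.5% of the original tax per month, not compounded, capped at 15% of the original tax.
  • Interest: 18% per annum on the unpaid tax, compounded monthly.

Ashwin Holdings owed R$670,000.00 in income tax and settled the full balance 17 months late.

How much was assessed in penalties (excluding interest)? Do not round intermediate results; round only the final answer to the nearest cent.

R$100,500.00

Penalty (uncapped): 17 × 1.5% × R$670,000.00 = R$170,850.00; cap = 15% × R$670,000.00 = R$100,500.00 → penalty = R$100,500.00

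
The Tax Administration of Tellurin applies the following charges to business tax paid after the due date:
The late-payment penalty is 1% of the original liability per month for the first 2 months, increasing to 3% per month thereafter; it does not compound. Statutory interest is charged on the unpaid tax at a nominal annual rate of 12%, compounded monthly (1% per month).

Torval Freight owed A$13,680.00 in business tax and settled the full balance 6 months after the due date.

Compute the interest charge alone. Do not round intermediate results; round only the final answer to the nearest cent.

Interest: A$13,680.00 × ((1 + 0.01)^6 − 1) = A$13,680.00 × 0.0615202… = A$841.5957…

A$841.60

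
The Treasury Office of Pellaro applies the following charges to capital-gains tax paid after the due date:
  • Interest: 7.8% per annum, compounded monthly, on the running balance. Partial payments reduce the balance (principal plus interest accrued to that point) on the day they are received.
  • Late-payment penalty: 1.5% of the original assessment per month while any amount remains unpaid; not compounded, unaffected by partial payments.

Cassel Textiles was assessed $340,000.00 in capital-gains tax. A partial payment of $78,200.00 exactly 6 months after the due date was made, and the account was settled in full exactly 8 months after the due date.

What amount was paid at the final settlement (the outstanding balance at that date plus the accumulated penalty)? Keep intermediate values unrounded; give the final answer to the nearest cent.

$319,667.59

Monthly rate = 7.8% ÷ 12 = 0.65%
Balance at month 6: $340,000.0000 × (1 + 0.0065)^6 = $353,477.3516…
After $78,200.00 payment: $353,477.3516… − $78,200.00 = $275,277.3516…
Balance at month 8: $275,277.3516… × (1 + 0.0065)^2 = $278,867.5876…
Penalty: 8 × 1.5% × $340,000.00 = $40,800.00
Final settlement = outstanding balance + penalty = $278,867.5876… + $40,800.00 = $319,667.59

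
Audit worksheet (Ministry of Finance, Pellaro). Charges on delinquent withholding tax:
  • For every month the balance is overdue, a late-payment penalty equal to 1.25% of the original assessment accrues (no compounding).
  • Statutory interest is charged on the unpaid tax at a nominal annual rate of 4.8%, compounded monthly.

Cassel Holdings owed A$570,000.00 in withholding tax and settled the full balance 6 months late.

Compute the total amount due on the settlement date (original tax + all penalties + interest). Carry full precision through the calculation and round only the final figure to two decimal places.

Late-payment penalty: 6 × 1.25% × A$570,000.00 = A$42,750.00
Interest (4.8%/yr ÷ 12 = 0.4%/month): A$570,000.00 × ((1 + 0.004)^6 − 1) = A$13,817.5318…
Total = A$570,000.00 + A$42,750.0000 + A$13,817.5318… = A$626,567.53

A$626,567.53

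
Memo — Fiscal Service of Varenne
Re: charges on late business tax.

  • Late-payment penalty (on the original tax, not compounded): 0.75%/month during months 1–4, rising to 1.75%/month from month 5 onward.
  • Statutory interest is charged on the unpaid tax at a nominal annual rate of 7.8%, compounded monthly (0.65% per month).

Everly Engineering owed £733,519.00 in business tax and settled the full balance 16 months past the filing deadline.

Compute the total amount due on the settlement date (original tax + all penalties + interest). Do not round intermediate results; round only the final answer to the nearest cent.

£989,683.71

Penalty, months 1–4: 4 × 0.75% × £733,519.00 = £22,005.57
Penalty, months 5–16: 12 × 1.75% × £733,519.00 = £154,038.99
Interest: £733,519.00 × ((1 + 0.0065)^16 − 1) = £733,519.00 × 0.1092271… = £80,120.1459…
Total = £733,519.00 + £176,044.5600 + £80,120.1459… = £989,683.71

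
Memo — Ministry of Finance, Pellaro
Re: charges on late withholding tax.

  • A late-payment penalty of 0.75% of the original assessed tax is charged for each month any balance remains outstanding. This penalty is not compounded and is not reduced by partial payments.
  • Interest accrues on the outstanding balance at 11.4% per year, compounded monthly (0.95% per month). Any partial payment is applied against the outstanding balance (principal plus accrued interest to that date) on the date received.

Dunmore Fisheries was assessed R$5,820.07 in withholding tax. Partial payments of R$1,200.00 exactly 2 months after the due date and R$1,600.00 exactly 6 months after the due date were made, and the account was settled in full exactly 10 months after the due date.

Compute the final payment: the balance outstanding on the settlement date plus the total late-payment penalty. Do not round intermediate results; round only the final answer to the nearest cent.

R$3,877.76

Balance at month 2: R$5,820.0700 × (1 + 0.0095)^2 = R$5,931.1766…
After R$1,200.00 payment: R$5,931.1766… − R$1,200.00 = R$4,731.1766…
Balance at month 6: R$4,731.1766… × (1 + 0.0095)^4 = R$4,913.5395…
After R$1,600.00 payment: R$4,913.5395… − R$1,600.00 = R$3,313.5395…
Balance at month 10: R$3,313.5395… × (1 + 0.0095)^4 = R$3,441.2597…
Penalty: 10 × 0.75% × R$5,820.07 = R$436.51…
Final settlement = outstanding balance + penalty = R$3,441.2597… + R$436.51… = R$3,877.76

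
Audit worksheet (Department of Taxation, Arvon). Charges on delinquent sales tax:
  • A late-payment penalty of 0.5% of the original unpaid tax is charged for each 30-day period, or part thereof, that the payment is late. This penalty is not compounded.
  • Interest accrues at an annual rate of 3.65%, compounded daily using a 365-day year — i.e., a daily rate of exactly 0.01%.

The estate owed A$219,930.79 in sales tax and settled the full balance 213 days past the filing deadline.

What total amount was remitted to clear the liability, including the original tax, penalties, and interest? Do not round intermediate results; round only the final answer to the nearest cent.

A$233,462.55

Penalty periods: ⌈213/30⌉ = 8; penalty = 8 × 0.5% × A$219,930.79 = A$8,797.23…
Interest: A$219,930.79 × ((1 + 0.0001)^213 − 1) = A$219,930.79 × 0.02152738… = A$4,734.5329…
Total = A$219,930.79 + A$8,797.2316 + A$4,734.5329… = A$233,462.55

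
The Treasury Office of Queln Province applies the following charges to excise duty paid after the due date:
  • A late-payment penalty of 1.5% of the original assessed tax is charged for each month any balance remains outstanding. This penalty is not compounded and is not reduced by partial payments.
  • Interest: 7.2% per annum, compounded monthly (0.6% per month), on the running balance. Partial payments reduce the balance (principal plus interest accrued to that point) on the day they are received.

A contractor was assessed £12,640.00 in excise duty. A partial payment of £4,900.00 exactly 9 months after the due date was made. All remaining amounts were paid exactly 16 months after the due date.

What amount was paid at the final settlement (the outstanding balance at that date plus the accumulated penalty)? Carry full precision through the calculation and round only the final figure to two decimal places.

£11,833.66

Balance at month 9: £12,640.0000 × (1 + 0.006)^9 = £13,339.1729…
After £4,900.00 payment: £13,339.1729… − £4,900.00 = £8,439.1729…
Balance at month 16: £8,439.1729… × (1 + 0.006)^7 = £8,800.0623…
Penalty: 16 × 1.5% × £12,640.00 = £3,033.60
Final settlement = outstanding balance + penalty = £8,800.0623… + £3,033.60 = £11,833.66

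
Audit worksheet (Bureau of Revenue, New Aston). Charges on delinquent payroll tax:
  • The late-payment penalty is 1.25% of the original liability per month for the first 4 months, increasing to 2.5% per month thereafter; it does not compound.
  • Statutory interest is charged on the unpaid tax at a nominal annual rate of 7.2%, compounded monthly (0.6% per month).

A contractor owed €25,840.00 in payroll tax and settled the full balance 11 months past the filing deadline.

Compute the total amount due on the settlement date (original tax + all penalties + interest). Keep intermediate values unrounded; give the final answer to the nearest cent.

Penalty, months 1–4: 4 × 1.25% × €25,840.00 = €1,292.00
Penalty, months 5–11: 7 × 2.5% × €25,840.00 = €4,522.00
Interest: €25,840.00 × ((1 + 0.006)^11 − 1) = €25,840.00 × 0.0680161… = €1,757.5353…
Total = €25,840.00 + €5,814.0000 + €1,757.5353… = €33,411.54

€33,411.54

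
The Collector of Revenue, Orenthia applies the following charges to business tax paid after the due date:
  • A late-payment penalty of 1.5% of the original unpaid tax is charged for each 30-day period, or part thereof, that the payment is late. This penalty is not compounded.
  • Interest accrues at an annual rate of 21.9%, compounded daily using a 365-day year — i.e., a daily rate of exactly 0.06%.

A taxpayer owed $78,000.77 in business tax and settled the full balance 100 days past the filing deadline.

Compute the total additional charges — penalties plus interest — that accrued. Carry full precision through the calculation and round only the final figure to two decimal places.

Penalty periods: ⌈100/30⌉ = 4; penalty = 4 × 1.5% × $78,000.77 = $4,680.05…
Interest: $78,000.77 × ((1 + 0.0006)^100 − 1) = $78,000.77 × 0.06181744… = $4,821.8080…
Penalties + interest = $4,680.0462 + $4,821.8080… = $9,501.85

$9,501.85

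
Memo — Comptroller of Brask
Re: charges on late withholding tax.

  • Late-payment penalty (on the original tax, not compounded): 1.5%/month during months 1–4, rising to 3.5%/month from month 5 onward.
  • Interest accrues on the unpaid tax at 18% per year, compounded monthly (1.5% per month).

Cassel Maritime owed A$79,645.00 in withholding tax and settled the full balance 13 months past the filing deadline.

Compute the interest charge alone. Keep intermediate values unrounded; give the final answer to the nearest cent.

A$17,008.38

Interest: A$79,645.00 × ((1 + 0.015)^13 − 1) = A$79,645.00 × 0.2135524… = A$17,008.3844…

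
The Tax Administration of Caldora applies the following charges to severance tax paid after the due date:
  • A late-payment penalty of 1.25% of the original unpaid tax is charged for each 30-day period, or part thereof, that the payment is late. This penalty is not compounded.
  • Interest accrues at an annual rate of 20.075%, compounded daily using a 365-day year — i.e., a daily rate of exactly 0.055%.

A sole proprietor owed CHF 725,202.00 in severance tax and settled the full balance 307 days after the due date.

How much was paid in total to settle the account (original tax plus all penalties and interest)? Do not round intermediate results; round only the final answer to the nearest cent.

CHF 958,272.92

Penalty periods: ⌈307/30⌉ = 11; penalty = 11 × 1.25% × CHF 725,202.00 = CHF 99,715.28…
Interest: CHF 725,202.00 × ((1 + 0.00055)^307 − 1) = CHF 725,202.00 × 0.18388758… = CHF 133,355.6413…
Total = CHF 725,202.00 + CHF 99,715.2750 + CHF 133,355.6413… = CHF 958,272.92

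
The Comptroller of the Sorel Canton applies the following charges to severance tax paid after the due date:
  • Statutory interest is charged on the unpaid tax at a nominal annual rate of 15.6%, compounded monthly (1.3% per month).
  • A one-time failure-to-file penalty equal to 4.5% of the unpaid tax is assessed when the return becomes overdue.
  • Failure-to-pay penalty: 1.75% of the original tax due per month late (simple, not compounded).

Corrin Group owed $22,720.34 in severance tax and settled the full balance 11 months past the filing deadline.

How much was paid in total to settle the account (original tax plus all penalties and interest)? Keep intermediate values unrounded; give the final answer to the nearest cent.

Failure-to-file penalty: 4.5% × $22,720.34 = $1,022.42…
Failure-to-pay penalty: 11 × 1.75% × $22,720.34 = $4,373.67…
Interest: $22,720.34 × ((1 + 0.013)^11 − 1) = $22,720.34 × 0.1526671… = $3,468.6485…
Total = $22,720.34 + $5,396.0808… + $3,468.6485… = $31,585.07

$31,585.07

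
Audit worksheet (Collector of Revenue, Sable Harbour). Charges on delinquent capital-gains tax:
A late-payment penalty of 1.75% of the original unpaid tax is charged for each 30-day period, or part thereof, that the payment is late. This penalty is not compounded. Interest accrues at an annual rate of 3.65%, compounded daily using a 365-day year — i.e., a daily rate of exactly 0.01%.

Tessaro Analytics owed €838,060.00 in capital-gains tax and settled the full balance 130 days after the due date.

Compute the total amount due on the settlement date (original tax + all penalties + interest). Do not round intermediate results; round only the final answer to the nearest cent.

Penalty periods: ⌈130/30⌉ = 5; penalty = 5 × 1.75% × €838,060.00 = €73,330.25
Interest: €838,060.00 × ((1 + 0.0001)^130 − 1) = €838,060.00 × 0.01308421… = €10,965.3521…
Total = €838,060.00 + €73,330.2500 + €10,965.3521… = €922,355.60

€922,355.60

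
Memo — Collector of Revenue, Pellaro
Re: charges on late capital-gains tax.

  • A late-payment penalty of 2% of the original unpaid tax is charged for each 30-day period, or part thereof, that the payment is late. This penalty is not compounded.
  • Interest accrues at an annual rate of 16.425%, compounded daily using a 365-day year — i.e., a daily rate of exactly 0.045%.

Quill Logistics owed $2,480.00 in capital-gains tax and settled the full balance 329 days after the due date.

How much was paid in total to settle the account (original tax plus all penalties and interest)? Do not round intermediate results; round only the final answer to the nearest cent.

$3,421.24

Penalty periods: ⌈329/30⌉ = 11; penalty = 11 × 2% × $2,480.00 = $545.60
Interest: $2,480.00 × ((1 + 0.00045)^329 − 1) = $2,480.00 × 0.15953226… = $395.6400…
Total = $2,480.00 + $545.6000 + $395.6400… = $3,421.24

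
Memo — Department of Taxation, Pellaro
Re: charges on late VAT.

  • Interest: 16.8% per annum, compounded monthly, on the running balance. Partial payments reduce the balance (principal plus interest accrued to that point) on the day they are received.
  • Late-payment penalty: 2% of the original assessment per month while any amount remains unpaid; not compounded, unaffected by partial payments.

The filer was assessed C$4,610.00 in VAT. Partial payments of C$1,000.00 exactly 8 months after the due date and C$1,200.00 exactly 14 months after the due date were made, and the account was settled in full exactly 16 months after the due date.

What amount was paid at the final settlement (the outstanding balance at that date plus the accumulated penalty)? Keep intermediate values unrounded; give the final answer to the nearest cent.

C$4,882.20

Monthly rate = 16.8% ÷ 12 = 1.4%
Balance at month 8: C$4,610.0000 × (1 + 0.014)^8 = C$5,152.3406…
After C$1,000.00 payment: C$5,152.3406… − C$1,000.00 = C$4,152.3406…
Balance at month 14: C$4,152.3406… × (1 + 0.014)^6 = C$4,513.5754…
After C$1,200.00 payment: C$4,513.5754… − C$1,200.00 = C$3,313.5754…
Balance at month 16: C$3,313.5754… × (1 + 0.014)^2 = C$3,407.0050…
Penalty: 16 × 2% × C$4,610.00 = C$1,475.20
Final settlement = outstanding balance + penalty = C$3,407.0050… + C$1,475.20 = C$4,882.20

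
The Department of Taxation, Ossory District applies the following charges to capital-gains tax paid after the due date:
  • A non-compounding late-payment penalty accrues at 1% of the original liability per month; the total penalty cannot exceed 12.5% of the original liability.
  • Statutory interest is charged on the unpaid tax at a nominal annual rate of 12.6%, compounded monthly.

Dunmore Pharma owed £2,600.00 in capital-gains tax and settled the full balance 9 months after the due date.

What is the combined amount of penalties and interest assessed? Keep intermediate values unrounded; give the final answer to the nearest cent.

Penalty: 9 × 1% × £2,600.00 = £234.00 (below the 12.5% cap of £325.00)
Interest (12.6%/yr ÷ 12 = 1.05%/month): £2,600.00 × ((1 + 0.0105)^9 − 1) = £256.2762…
Penalties + interest = £234.0000 + £256.2762… = £490.28

£490.28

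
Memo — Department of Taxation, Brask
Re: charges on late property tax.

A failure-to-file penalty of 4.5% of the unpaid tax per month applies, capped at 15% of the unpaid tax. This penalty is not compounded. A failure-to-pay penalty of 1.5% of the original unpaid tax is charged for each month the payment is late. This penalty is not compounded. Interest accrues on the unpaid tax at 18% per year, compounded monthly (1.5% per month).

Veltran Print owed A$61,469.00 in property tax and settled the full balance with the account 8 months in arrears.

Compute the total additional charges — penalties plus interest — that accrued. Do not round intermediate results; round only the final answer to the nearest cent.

Failure-to-file: 8 × 4.5% × A$61,469.00 = A$22,128.84, capped at 15% × A$61,469.00 = A$9,220.35
Failure-to-pay penalty = 1.5% × A$61,469.00 × 8 mo = A$7,376.28
Interest: A$61,469.00 × ((1 + 0.015)^8 − 1) = A$61,469.00 × 0.1264926… = A$7,775.3728…
Penalties + interest = A$16,596.6300 + A$7,775.3728… = A$24,372.00

A$24,372.00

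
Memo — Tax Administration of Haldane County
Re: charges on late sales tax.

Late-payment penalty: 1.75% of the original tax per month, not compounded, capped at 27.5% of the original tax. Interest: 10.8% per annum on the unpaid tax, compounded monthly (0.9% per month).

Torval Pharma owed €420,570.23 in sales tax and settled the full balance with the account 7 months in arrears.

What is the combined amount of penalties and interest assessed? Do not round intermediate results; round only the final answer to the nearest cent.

Penalty: 7 × 1.75% × €420,570.23 = €51,519.85… (below the 27.5% cap of €115,656.81…)
Interest: €420,570.23 × ((1 + 0.009)^7 − 1) = €420,570.23 × 0.0647267… = €27,222.1424…
Penalties + interest = €51,519.8532… + €27,222.1424… = €78,742.00

€78,742.00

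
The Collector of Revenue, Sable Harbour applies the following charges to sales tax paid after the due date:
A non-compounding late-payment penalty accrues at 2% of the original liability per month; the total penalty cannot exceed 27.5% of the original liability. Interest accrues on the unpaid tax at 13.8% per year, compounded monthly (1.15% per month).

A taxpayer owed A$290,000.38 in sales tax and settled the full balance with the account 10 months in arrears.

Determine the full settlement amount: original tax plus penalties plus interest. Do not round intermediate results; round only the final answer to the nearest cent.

A$383,130.37

Penalty: 10 × 2% × A$290,000.38 = A$58,000.08… (below the 27.5% cap of A$79,750.10…)
Interest: A$290,000.38 × ((1 + 0.0115)^10 − 1) = A$290,000.38 × 0.1211375… = A$35,129.9150…
Total = A$290,000.38 + A$58,000.0760 + A$35,129.9150… = A$383,130.37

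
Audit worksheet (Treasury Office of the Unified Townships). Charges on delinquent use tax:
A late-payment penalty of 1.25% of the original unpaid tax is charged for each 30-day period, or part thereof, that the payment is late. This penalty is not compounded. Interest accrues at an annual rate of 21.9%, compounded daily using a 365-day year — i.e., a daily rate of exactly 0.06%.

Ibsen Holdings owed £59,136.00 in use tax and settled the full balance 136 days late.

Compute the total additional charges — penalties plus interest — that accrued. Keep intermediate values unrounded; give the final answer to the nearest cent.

Penalty periods: ⌈136/30⌉ = 5; penalty = 5 × 1.25% × £59,136.00 = £3,696.00
Interest: £59,136.00 × ((1 + 0.0006)^136 − 1) = £59,136.00 × 0.08499516… = £5,026.2740…
Penalties + interest = £3,696.0000 + £5,026.2740… = £8,722.27

£8,722.27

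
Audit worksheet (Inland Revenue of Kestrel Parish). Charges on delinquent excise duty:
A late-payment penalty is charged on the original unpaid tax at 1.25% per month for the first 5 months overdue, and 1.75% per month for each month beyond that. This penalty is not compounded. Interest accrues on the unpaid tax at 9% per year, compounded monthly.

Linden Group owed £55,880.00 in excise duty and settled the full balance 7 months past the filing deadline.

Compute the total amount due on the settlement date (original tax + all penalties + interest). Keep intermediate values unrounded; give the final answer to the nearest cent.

Penalty, months 1–5: 5 × 1.25% × £55,880.00 = £3,492.50
Penalty, months 6–7: 2 × 1.75% × £55,880.00 = £1,955.80
Interest (9%/yr ÷ 12 = 0.75%/month): £55,880.00 × ((1 + 0.0075)^7 − 1) = £3,000.5396…
Total = £55,880.00 + £5,448.3000 + £3,000.5396… = £64,328.84

£64,328.84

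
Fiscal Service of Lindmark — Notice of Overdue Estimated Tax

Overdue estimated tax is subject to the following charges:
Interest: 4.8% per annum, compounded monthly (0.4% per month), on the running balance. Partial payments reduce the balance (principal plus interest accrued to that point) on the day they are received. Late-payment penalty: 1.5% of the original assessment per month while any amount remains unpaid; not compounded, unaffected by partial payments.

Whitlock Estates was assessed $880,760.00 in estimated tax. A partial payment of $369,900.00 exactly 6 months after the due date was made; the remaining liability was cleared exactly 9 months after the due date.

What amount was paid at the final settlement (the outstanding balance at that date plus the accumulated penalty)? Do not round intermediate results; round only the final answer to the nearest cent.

Balance at month 6: $880,760.0000 × (1 + 0.004)^6 = $902,110.7532…
After $369,900.00 payment: $902,110.7532… − $369,900.00 = $532,210.7532…
Balance at month 9: $532,210.7532… × (1 + 0.004)^3 = $538,622.8624…
Penalty: 9 × 1.5% × $880,760.00 = $118,902.60
Final settlement = outstanding balance + penalty = $538,622.8624… + $118,902.60 = $657,525.46

$657,525.46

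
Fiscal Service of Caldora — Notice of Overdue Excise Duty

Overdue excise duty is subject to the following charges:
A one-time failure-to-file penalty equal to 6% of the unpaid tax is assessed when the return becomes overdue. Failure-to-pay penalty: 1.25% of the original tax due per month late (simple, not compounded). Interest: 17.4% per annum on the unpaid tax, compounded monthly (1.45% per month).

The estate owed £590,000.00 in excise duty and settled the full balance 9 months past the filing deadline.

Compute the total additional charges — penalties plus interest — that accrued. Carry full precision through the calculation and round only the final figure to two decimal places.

Failure-to-file penalty: 6% × £590,000.00 = £35,400.00
Failure-to-pay penalty = 1.25% × £590,000.00 × 9 mo = £66,375.00
Interest: £590,000.00 × ((1 + 0.0145)^9 − 1) = £590,000.00 × 0.1383307… = £81,615.1342…
Penalties + interest = £101,775.0000 + £81,615.1342… = £183,390.13

£183,390.13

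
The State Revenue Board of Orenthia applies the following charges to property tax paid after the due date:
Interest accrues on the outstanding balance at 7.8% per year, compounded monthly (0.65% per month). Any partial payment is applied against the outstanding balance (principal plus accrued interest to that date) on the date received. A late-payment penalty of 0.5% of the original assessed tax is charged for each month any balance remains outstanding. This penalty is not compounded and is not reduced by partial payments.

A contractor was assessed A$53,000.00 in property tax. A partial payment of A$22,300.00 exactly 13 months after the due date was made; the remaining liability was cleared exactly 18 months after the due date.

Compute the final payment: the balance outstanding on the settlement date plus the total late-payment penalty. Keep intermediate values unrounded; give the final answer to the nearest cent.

A$41,291.54

Balance at month 13: A$53,000.0000 × (1 + 0.0065)^13 = A$57,657.3927…
After A$22,300.00 payment: A$57,657.3927… − A$22,300.00 = A$35,357.3927…
Balance at month 18: A$35,357.3927… × (1 + 0.0065)^5 = A$36,521.5439…
Penalty: 18 × 0.5% × A$53,000.00 = A$4,770.00
Final settlement = outstanding balance + penalty = A$36,521.5439… + A$4,770.00 = A$41,291.54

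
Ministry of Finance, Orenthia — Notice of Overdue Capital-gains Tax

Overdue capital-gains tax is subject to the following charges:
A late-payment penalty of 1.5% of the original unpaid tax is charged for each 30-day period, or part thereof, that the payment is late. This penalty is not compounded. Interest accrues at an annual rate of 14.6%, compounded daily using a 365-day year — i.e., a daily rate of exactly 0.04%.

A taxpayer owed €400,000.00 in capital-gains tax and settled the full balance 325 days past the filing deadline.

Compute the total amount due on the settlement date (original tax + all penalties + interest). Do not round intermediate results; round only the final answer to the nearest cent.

Penalty periods: ⌈325/30⌉ = 11; penalty = 11 × 1.5% × €400,000.00 = €66,000.00
Interest: €400,000.00 × ((1 + 0.0004)^325 − 1) = €400,000.00 × 0.13879878… = €55,519.5128…
Total = €400,000.00 + €66,000.0000 + €55,519.5128… = €521,519.51

€521,519.51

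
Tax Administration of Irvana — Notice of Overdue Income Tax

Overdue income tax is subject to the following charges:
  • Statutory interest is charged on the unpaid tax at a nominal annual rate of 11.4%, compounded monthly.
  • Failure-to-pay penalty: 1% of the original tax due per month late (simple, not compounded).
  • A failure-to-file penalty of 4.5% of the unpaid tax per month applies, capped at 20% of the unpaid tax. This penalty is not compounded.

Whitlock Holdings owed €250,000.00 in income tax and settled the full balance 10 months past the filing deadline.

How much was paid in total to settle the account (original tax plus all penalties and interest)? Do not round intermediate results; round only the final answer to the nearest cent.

Failure-to-file: 10 × 4.5% × €250,000.00 = €112,500.00, capped at 20% × €250,000.00 = €50,000.00
Failure-to-pay penalty: 10 × 1% × €250,000.00 = €25,000.00
Interest (11.4%/yr ÷ 12 = 0.95%/month): €250,000.00 × ((1 + 0.0095)^10 − 1) = €24,791.4663…
Total = €250,000.00 + €75,000.0000 + €24,791.4663… = €349,791.47

€349,791.47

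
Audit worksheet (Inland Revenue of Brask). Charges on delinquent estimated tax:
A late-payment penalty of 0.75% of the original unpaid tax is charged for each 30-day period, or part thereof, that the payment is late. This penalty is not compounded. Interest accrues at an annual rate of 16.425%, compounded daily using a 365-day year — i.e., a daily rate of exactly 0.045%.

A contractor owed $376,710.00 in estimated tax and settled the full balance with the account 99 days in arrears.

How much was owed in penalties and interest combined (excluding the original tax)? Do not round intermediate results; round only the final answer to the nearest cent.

$28,459.23

Penalty periods: ⌈99/30⌉ = 4; penalty = 4 × 0.75% × $376,710.00 = $11,301.30
Interest: $376,710.00 × ((1 + 0.00045)^99 − 1) = $376,710.00 × 0.04554678… = $17,157.9260…
Penalties + interest = $11,301.3000 + $17,157.9260… = $28,459.23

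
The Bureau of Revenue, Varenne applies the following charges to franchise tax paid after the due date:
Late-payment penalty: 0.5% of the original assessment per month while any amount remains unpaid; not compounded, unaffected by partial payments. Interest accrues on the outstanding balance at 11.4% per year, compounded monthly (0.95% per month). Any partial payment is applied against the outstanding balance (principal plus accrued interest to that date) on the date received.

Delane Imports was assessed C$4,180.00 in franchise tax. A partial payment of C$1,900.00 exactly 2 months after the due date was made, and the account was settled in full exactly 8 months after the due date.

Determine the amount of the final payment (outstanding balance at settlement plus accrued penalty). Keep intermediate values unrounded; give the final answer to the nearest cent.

C$2,664.74

Balance at month 2: C$4,180.0000 × (1 + 0.0095)^2 = C$4,259.7972…
After C$1,900.00 payment: C$4,259.7972… − C$1,900.00 = C$2,359.7972…
Balance at month 8: C$2,359.7972… × (1 + 0.0095)^6 = C$2,497.5410…
Penalty: 8 × 0.5% × C$4,180.00 = C$167.20
Final settlement = outstanding balance + penalty = C$2,497.5410… + C$167.20 = C$2,664.74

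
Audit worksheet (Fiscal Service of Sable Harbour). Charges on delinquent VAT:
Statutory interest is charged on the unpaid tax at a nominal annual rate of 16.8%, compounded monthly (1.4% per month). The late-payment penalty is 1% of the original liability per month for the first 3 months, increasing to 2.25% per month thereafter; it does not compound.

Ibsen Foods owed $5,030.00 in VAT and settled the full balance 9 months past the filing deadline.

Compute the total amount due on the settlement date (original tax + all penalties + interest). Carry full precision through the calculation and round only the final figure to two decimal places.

$6,530.41

Penalty, months 1–3: 3 × 1% × $5,030.00 = $150.90
Penalty, months 4–9: 6 × 2.25% × $5,030.00 = $679.05
Interest: $5,030.00 × ((1 + 0.014)^9 − 1) = $5,030.00 × 0.1332914… = $670.4558…
Total = $5,030.00 + $829.9500 + $670.4558… = $6,530.41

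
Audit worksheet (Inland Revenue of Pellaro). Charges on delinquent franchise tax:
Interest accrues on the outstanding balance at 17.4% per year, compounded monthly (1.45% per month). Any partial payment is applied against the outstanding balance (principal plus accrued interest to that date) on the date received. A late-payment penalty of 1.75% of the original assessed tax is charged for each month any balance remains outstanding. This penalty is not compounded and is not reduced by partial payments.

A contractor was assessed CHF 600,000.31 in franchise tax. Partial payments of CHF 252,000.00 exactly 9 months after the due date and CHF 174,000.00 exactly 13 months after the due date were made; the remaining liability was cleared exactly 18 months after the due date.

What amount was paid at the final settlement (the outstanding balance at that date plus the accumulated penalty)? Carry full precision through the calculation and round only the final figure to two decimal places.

CHF 492,633.09

Balance at month 9: CHF 600,000.3100 × (1 + 0.0145)^9 = CHF 682,998.7944…
After CHF 252,000.00 payment: CHF 682,998.7944… − CHF 252,000.00 = CHF 430,998.7944…
Balance at month 13: CHF 430,998.7944… × (1 + 0.0145)^4 = CHF 456,545.7043…
After CHF 174,000.00 payment: CHF 456,545.7043… − CHF 174,000.00 = CHF 282,545.7043…
Balance at month 18: CHF 282,545.7043… × (1 + 0.0145)^5 = CHF 303,632.9966…
Penalty: 18 × 1.75% × CHF 600,000.31 = CHF 189,000.10…
Final settlement = outstanding balance + penalty = CHF 303,632.9966… + CHF 189,000.10… = CHF 492,633.09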